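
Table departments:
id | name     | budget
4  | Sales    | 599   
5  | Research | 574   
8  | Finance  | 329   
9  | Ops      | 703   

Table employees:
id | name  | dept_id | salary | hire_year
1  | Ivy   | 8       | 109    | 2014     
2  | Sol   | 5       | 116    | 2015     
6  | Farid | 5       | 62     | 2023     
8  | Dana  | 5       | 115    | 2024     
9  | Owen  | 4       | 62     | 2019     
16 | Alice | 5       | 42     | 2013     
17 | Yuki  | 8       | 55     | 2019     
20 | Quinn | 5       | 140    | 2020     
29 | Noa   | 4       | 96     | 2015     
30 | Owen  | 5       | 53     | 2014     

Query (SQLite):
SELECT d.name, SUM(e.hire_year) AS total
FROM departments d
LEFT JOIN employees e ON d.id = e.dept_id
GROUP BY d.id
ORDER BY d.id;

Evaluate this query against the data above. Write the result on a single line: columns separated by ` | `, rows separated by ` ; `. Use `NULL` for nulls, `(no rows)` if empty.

Sales | 4034 ; Research | 12109 ; Finance | 4033 ; Ops | NULL

LEFT JOIN keeps every departments row; unmatched ones get NULL for employees columns.
Group by departments.id and compute SUM(e.hire_year). SUM over an all-NULL group is NULL.
  4: ids {9, 29} → SUM(e.hire_year)=4034
  5: ids {2, 6, 8, 16, 20, 30} → SUM(e.hire_year)=12109
  8: ids {1, 17} → SUM(e.hire_year)=4033
  9: ids {—} → SUM(e.hire_year)=NULL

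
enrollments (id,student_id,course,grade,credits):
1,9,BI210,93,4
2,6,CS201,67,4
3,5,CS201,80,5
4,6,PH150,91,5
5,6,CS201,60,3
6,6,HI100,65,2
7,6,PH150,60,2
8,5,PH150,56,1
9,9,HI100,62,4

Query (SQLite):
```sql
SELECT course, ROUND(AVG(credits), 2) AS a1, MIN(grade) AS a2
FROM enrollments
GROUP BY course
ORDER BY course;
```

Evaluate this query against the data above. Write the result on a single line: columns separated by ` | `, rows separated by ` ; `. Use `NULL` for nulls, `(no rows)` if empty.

Group enrollments by course.
Per group compute: ROUND(AVG(credits), 2), MIN(grade).
  BI210: ids {1} → ROUND(AVG(credits), 2)=4, MIN(grade)=93
  CS201: ids {2, 3, 5} → ROUND(AVG(credits), 2)=4, MIN(grade)=60
  HI100: ids {6, 9} → ROUND(AVG(credits), 2)=3, MIN(grade)=62
  PH150: ids {4, 7, 8} → ROUND(AVG(credits), 2)=2.67, MIN(grade)=56

BI210 | 4 | 93 ; CS201 | 4 | 60 ; HI100 | 3 | 62 ; PH150 | 2.67 | 56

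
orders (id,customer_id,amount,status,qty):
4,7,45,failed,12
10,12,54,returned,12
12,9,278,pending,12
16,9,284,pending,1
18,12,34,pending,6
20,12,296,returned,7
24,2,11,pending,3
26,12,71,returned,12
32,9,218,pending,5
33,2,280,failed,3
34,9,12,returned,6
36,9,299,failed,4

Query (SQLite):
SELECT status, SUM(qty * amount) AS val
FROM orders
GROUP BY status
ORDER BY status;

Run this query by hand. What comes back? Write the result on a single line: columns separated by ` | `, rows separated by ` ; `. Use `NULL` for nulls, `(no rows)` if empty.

failed | 2576 ; pending | 4947 ; returned | 3644

For each row compute qty * amount.
Group by status; take SUM of the expression per group.
  failed: ids {4, 33, 36} → SUM(qty * amount)=2576
  pending: ids {12, 16, 18, 24, 32} → SUM(qty * amount)=4947
  returned: ids {10, 20, 26, 34} → SUM(qty * amount)=3644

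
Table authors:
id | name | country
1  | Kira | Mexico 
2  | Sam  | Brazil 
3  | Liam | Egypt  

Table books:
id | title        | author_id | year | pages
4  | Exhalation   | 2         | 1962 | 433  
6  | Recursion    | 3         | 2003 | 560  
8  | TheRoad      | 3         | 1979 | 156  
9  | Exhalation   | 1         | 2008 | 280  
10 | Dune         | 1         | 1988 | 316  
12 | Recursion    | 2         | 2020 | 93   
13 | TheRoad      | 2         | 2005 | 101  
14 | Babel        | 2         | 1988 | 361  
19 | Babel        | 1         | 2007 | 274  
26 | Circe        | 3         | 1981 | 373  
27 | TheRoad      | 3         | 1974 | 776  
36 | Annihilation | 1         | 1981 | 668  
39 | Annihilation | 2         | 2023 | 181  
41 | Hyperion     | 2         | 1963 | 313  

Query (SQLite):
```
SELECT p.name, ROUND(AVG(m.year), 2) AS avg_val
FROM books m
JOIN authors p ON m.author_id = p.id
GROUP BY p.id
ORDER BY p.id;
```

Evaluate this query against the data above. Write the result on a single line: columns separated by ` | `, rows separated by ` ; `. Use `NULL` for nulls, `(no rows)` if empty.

Join each books row to its authors via author_id.
Group joined rows by authors.id; compute ROUND(AVG(m.year), 2) per group.
  1: ids {9, 10, 19, 36} → ROUND(AVG(m.year), 2)=1996
  2: ids {4, 12, 13, 14, 39, 41} → ROUND(AVG(m.year), 2)=1993.5
  3: ids {6, 8, 26, 27} → ROUND(AVG(m.year), 2)=1984.25

Kira | 1996 ; Sam | 1993.5 ; Liam | 1984.25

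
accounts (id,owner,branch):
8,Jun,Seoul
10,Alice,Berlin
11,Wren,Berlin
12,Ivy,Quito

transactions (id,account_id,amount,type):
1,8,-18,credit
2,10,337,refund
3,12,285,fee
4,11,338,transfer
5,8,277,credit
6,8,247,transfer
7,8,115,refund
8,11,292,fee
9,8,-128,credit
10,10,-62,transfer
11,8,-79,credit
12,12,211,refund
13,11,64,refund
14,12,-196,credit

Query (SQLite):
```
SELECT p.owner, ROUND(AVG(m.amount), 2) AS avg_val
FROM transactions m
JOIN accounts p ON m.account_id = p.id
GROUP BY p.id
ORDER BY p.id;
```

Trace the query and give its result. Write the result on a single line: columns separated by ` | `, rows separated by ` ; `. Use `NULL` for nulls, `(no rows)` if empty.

Join each transactions row to its accounts via account_id.
Group joined rows by accounts.id; compute ROUND(AVG(m.amount), 2) per group.
  8: ids {1, 5, 6, 7, 9, 11} → ROUND(AVG(m.amount), 2)=69
  10: ids {2, 10} → ROUND(AVG(m.amount), 2)=137.5
  11: ids {4, 8, 13} → ROUND(AVG(m.amount), 2)=231.33
  12: ids {3, 12, 14} → ROUND(AVG(m.amount), 2)=100

Jun | 69 ; Alice | 137.5 ; Wren | 231.33 ; Ivy | 100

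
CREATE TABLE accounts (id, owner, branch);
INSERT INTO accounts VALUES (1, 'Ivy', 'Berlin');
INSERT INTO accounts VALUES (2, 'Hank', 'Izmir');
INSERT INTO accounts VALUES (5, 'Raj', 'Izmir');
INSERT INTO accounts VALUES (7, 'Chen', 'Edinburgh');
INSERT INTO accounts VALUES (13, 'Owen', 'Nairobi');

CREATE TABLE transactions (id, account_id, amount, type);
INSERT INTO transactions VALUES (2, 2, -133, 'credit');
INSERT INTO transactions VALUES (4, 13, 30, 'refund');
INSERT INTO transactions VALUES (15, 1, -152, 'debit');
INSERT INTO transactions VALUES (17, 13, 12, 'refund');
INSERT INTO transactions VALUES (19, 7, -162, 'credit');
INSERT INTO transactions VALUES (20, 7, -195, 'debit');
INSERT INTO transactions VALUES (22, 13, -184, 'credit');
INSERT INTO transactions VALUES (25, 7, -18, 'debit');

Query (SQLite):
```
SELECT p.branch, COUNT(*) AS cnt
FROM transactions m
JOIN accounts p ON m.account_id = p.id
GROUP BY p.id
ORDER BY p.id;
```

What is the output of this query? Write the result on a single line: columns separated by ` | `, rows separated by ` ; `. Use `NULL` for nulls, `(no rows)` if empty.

Berlin | 1 ; Izmir | 1 ; Edinburgh | 3 ; Nairobi | 3

Join each transactions row to its accounts via account_id.
Group joined rows by accounts.id; compute COUNT(*) per group.
  1: ids {15} → COUNT(*)=1
  2: ids {2} → COUNT(*)=1
  7: ids {19, 20, 25} → COUNT(*)=3
  13: ids {4, 17, 22} → COUNT(*)=3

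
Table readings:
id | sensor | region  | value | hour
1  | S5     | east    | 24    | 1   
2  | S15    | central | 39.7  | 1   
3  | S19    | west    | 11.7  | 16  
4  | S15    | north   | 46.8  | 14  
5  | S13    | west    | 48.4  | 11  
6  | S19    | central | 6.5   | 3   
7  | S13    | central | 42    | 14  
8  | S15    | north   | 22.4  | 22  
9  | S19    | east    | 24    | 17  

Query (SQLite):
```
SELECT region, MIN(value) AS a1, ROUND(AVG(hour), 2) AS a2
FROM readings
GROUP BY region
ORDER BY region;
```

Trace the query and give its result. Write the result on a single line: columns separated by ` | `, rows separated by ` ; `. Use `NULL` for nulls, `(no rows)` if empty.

central | 6.5 | 6 ; east | 24 | 9 ; north | 22.4 | 18 ; west | 11.7 | 13.5

Group readings by region.
Per group compute: MIN(value), ROUND(AVG(hour), 2).
  central: ids {2, 6, 7} → MIN(value)=6.5, ROUND(AVG(hour), 2)=6
  east: ids {1, 9} → MIN(value)=24, ROUND(AVG(hour), 2)=9
  north: ids {4, 8} → MIN(value)=22.4, ROUND(AVG(hour), 2)=18
  west: ids {3, 5} → MIN(value)=11.7, ROUND(AVG(hour), 2)=13.5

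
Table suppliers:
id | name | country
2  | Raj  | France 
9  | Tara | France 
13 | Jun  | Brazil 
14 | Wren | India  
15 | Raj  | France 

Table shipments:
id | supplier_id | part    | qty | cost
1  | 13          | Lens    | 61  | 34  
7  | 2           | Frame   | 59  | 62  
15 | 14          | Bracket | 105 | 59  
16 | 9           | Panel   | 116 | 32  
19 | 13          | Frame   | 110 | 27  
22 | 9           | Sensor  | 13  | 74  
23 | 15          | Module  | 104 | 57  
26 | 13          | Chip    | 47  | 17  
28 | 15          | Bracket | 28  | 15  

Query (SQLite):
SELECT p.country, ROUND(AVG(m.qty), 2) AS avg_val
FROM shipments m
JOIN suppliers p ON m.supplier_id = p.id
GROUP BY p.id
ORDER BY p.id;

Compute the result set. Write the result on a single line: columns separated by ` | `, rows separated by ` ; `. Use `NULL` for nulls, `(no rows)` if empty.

France | 59 ; France | 64.5 ; Brazil | 72.67 ; India | 105 ; France | 66

Join each shipments row to its suppliers via supplier_id.
Group joined rows by suppliers.id; compute ROUND(AVG(m.qty), 2) per group.
  2: ids {7} → ROUND(AVG(m.qty), 2)=59
  9: ids {16, 22} → ROUND(AVG(m.qty), 2)=64.5
  13: ids {1, 19, 26} → ROUND(AVG(m.qty), 2)=72.67
  14: ids {15} → ROUND(AVG(m.qty), 2)=105
  15: ids {23, 28} → ROUND(AVG(m.qty), 2)=66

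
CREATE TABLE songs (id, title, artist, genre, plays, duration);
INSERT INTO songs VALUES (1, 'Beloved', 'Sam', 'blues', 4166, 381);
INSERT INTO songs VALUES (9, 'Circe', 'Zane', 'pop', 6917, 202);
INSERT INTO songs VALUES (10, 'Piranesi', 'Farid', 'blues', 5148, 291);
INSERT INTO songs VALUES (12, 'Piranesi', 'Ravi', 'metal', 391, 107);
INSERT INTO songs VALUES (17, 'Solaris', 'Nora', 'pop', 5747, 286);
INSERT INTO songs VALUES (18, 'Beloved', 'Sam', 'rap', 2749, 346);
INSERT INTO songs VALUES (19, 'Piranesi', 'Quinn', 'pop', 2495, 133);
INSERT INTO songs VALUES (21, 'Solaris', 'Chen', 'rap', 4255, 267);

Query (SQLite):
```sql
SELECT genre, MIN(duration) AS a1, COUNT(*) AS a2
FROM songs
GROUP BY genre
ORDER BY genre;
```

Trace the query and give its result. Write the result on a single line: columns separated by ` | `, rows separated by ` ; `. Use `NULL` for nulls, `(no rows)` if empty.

blues | 291 | 2 ; metal | 107 | 1 ; pop | 133 | 3 ; rap | 267 | 2

Group songs by genre.
Per group compute: MIN(duration), COUNT(*).
  blues: ids {1, 10} → MIN(duration)=291, COUNT(*)=2
  metal: ids {12} → MIN(duration)=107, COUNT(*)=1
  pop: ids {9, 17, 19} → MIN(duration)=133, COUNT(*)=3
  rap: ids {18, 21} → MIN(duration)=267, COUNT(*)=2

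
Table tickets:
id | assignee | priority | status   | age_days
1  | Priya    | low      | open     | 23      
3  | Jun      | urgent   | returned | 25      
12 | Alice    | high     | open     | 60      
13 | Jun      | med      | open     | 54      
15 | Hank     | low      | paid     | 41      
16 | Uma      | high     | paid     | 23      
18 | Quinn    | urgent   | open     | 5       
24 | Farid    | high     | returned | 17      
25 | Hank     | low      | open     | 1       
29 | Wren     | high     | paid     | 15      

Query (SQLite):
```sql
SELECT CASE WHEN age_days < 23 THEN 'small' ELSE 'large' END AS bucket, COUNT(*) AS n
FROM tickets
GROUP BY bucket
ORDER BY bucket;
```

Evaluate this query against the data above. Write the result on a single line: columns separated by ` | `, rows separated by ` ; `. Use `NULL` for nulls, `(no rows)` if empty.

large | 6 ; small | 4

Bucket rows by age_days < 23 → 'small' else 'large'; count each bucket.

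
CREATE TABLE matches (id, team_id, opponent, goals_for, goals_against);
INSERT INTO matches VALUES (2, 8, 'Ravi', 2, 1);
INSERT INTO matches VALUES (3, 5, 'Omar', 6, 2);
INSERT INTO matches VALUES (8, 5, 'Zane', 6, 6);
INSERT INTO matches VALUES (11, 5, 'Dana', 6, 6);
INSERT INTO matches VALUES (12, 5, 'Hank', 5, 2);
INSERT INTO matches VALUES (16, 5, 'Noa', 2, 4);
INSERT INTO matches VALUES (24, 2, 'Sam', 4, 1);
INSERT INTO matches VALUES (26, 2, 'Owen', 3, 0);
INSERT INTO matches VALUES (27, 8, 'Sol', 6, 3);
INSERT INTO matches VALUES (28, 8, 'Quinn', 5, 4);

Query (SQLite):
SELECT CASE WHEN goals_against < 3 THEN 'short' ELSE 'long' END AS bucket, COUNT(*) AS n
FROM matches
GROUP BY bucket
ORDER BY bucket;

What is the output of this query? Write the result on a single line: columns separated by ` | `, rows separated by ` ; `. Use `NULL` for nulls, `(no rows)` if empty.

Bucket rows by goals_against < 3 → 'short' else 'long'; count each bucket.

long | 5 ; short | 5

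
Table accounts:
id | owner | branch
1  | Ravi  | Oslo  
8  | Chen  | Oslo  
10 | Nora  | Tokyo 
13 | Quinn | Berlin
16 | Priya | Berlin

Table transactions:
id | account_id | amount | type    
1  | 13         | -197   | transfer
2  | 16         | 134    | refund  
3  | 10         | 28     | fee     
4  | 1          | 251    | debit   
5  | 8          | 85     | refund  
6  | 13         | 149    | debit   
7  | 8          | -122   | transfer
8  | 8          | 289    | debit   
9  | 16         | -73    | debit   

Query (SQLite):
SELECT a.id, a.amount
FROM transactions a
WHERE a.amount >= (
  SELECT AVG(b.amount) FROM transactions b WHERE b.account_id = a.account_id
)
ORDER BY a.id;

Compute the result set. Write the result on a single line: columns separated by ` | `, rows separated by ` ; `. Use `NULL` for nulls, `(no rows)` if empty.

For each transactions row a, compute AVG(amount) over rows sharing a.account_id.
Keep row a if a.amount >= that per-group AVG.
  account_id=1: AVG(amount) = 251.0
  account_id=8: AVG(amount) = 84.0
  account_id=10: AVG(amount) = 28.0
  account_id=13: AVG(amount) = -24.0
  account_id=16: AVG(amount) = 30.5

2 | 134 ; 3 | 28 ; 4 | 251 ; 5 | 85 ; 6 | 149 ; 8 | 289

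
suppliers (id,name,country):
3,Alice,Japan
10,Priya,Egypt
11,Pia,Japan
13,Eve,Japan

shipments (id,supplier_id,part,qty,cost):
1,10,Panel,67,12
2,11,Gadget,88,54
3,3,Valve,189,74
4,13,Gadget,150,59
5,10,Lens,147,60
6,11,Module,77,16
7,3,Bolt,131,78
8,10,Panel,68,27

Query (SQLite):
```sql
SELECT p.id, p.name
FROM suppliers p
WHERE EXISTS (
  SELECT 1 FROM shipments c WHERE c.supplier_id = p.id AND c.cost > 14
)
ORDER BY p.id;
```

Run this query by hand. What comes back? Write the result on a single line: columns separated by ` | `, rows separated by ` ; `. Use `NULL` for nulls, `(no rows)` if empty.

3 | Alice ; 10 | Priya ; 11 | Pia ; 13 | Eve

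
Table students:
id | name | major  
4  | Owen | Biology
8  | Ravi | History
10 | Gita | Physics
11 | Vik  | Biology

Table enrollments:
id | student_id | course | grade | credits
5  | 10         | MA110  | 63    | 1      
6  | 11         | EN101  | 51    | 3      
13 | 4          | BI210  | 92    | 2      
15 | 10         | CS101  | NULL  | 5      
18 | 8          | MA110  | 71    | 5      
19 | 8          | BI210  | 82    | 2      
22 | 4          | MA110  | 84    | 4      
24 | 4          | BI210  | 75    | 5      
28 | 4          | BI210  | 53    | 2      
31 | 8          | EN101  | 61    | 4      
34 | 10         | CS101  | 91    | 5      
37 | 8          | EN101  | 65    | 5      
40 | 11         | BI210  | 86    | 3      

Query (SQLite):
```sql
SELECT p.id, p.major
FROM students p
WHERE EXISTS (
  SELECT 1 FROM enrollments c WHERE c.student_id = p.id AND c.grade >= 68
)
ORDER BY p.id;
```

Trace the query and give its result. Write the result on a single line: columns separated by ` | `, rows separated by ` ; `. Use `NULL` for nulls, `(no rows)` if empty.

4 | Biology ; 8 | History ; 10 | Physics ; 11 | Biology

For each students row, check whether any enrollments with matching student_id has grade >= 68.
Keep rows where that is true.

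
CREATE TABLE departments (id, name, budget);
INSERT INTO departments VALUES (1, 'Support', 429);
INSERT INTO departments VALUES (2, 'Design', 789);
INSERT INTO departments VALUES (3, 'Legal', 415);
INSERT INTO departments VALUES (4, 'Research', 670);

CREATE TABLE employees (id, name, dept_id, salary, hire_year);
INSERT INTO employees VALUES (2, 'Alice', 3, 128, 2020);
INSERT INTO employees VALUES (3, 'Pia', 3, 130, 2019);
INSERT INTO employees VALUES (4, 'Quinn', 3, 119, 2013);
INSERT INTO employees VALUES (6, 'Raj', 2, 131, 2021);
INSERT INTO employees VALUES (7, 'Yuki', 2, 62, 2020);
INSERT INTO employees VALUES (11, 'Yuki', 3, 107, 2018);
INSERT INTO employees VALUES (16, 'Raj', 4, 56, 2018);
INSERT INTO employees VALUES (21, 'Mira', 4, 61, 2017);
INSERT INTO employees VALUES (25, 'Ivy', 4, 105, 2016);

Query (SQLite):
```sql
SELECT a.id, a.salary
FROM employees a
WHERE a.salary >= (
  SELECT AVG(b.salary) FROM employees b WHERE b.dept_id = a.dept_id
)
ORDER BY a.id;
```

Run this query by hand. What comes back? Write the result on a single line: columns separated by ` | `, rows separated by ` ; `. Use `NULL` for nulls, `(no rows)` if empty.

For each employees row a, compute AVG(salary) over rows sharing a.dept_id.
Keep row a if a.salary >= that per-group AVG.
  dept_id=2: AVG(salary) = 96.5
  dept_id=3: AVG(salary) = 121.0
  dept_id=4: AVG(salary) = 74.0

2 | 128 ; 3 | 130 ; 6 | 131 ; 25 | 105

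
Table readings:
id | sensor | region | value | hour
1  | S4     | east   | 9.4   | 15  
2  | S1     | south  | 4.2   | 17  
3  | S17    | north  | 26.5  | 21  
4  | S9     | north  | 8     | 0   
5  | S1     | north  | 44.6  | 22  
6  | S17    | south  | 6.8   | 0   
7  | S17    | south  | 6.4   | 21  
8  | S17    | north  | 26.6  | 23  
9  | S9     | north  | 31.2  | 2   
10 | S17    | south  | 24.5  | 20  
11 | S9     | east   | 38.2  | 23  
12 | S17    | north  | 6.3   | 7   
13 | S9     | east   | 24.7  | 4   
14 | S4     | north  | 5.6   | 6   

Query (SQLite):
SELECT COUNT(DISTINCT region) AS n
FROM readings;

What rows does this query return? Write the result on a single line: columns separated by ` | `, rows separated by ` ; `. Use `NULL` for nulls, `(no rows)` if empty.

3

Count distinct non-NULL region values.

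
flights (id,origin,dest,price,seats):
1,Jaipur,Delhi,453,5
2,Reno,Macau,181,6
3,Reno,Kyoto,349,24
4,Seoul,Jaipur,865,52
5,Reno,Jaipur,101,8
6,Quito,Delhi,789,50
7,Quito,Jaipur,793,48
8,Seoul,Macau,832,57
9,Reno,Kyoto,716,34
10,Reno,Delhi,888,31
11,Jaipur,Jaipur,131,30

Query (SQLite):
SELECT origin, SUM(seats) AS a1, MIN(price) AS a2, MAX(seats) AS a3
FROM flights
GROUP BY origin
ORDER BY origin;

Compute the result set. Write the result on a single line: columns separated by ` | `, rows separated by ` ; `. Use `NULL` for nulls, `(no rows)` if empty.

Jaipur | 35 | 131 | 30 ; Quito | 98 | 789 | 50 ; Reno | 103 | 101 | 34 ; Seoul | 109 | 832 | 57

Group flights by origin.
Per group compute: SUM(seats), MIN(price), MAX(seats).
  Jaipur: ids {1, 11} → SUM(seats)=35, MIN(price)=131, MAX(seats)=30
  Quito: ids {6, 7} → SUM(seats)=98, MIN(price)=789, MAX(seats)=50
  Reno: ids {2, 3, 5, 9, 10} → SUM(seats)=103, MIN(price)=101, MAX(seats)=34
  Seoul: ids {4, 8} → SUM(seats)=109, MIN(price)=832, MAX(seats)=57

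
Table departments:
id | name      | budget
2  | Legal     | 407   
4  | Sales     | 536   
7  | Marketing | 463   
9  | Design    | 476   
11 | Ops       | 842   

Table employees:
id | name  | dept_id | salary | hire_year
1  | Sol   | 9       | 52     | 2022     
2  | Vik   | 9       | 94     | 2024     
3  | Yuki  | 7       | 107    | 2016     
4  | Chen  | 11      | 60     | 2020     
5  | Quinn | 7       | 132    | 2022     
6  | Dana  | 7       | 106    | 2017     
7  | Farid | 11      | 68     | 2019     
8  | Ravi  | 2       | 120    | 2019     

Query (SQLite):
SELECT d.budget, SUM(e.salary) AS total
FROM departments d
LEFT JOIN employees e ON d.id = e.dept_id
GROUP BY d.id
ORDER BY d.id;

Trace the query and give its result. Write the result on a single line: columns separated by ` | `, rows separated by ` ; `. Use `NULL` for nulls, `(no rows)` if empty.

LEFT JOIN keeps every departments row; unmatched ones get NULL for employees columns.
Group by departments.id and compute SUM(e.salary). SUM over an all-NULL group is NULL.
  2: ids {8} → SUM(e.salary)=120
  4: ids {—} → SUM(e.salary)=NULL
  7: ids {3, 5, 6} → SUM(e.salary)=345
  9: ids {1, 2} → SUM(e.salary)=146
  11: ids {4, 7} → SUM(e.salary)=128

407 | 120 ; 536 | NULL ; 463 | 345 ; 476 | 146 ; 842 | 128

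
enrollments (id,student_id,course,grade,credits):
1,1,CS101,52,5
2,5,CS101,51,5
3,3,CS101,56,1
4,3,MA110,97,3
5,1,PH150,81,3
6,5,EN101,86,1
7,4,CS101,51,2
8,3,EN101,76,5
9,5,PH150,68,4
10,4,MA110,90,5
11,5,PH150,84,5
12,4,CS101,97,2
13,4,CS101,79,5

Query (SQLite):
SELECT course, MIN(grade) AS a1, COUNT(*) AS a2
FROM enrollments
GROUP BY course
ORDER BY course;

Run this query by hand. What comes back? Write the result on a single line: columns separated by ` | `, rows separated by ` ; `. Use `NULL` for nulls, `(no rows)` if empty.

Group enrollments by course.
Per group compute: MIN(grade), COUNT(*).
  CS101: ids {1, 2, 3, 7, 12, 13} → MIN(grade)=51, COUNT(*)=6
  EN101: ids {6, 8} → MIN(grade)=76, COUNT(*)=2
  MA110: ids {4, 10} → MIN(grade)=90, COUNT(*)=2
  PH150: ids {5, 9, 11} → MIN(grade)=68, COUNT(*)=3

CS101 | 51 | 6 ; EN101 | 76 | 2 ; MA110 | 90 | 2 ; PH150 | 68 | 3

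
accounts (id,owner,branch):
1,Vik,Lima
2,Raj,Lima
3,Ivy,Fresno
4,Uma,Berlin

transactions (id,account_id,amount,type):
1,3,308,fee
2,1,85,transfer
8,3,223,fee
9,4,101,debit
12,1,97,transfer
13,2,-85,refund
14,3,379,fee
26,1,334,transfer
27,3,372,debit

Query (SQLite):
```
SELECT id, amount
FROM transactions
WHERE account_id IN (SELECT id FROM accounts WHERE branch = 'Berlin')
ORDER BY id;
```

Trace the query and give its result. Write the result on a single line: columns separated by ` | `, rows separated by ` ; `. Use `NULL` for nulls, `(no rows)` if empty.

Inner query: accounts.id where branch = 'Berlin'.
Outer: keep transactions rows whose account_id is in that set.
Inner query → {4}

9 | 101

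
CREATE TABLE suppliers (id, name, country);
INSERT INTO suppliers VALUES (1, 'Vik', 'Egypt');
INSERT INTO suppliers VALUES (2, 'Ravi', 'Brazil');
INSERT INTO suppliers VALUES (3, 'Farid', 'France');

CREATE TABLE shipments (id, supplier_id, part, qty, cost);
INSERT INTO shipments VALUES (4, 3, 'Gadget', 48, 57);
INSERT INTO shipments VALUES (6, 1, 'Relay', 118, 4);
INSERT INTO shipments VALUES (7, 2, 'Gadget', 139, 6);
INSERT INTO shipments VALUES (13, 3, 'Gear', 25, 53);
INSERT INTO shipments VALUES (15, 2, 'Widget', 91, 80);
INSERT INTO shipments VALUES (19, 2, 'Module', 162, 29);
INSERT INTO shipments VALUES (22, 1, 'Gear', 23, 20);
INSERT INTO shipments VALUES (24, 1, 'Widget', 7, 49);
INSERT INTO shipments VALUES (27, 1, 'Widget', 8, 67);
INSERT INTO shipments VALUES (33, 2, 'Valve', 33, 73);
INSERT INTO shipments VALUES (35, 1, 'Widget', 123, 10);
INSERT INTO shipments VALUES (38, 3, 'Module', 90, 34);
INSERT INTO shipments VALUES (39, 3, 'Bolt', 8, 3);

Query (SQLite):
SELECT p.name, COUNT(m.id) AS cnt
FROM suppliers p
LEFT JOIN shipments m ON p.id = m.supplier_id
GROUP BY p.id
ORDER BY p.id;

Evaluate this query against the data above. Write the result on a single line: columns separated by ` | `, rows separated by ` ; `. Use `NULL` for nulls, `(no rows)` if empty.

Vik | 5 ; Ravi | 4 ; Farid | 4

LEFT JOIN keeps every suppliers row; unmatched ones get NULL for shipments columns.
Group by suppliers.id and compute COUNT(m.id). COUNT(col) of an all-NULL group is 0.
  1: ids {6, 22, 24, 27, 35} → COUNT(m.id)=5
  2: ids {7, 15, 19, 33} → COUNT(m.id)=4
  3: ids {4, 13, 38, 39} → COUNT(m.id)=4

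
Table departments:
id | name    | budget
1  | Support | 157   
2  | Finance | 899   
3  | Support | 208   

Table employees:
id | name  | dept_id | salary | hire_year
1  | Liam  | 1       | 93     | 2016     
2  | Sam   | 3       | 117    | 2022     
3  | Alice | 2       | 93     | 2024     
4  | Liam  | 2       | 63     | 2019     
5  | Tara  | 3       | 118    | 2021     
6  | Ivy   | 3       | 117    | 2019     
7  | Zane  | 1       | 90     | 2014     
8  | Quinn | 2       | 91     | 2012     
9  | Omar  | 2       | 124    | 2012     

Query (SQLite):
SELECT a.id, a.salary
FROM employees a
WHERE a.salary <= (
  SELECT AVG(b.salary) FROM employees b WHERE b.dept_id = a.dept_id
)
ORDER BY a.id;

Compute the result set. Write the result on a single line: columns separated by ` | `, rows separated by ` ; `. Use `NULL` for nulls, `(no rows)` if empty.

2 | 117 ; 4 | 63 ; 6 | 117 ; 7 | 90 ; 8 | 91

For each employees row a, compute AVG(salary) over rows sharing a.dept_id.
Keep row a if a.salary <= that per-group AVG.
  dept_id=1: AVG(salary) = 91.5
  dept_id=2: AVG(salary) = 92.75
  dept_id=3: AVG(salary) = 117.333333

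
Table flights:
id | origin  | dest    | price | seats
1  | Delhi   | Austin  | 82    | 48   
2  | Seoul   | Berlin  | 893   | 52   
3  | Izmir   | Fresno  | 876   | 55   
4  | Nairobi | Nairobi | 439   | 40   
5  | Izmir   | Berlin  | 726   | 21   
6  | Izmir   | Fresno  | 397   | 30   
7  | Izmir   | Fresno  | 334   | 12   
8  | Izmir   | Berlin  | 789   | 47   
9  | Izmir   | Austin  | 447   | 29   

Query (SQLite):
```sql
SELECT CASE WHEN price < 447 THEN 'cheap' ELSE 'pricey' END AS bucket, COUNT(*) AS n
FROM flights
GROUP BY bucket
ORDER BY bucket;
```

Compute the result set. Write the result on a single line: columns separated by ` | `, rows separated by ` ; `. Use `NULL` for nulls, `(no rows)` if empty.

cheap | 4 ; pricey | 5

Bucket rows by price < 447 → 'cheap' else 'pricey'; count each bucket.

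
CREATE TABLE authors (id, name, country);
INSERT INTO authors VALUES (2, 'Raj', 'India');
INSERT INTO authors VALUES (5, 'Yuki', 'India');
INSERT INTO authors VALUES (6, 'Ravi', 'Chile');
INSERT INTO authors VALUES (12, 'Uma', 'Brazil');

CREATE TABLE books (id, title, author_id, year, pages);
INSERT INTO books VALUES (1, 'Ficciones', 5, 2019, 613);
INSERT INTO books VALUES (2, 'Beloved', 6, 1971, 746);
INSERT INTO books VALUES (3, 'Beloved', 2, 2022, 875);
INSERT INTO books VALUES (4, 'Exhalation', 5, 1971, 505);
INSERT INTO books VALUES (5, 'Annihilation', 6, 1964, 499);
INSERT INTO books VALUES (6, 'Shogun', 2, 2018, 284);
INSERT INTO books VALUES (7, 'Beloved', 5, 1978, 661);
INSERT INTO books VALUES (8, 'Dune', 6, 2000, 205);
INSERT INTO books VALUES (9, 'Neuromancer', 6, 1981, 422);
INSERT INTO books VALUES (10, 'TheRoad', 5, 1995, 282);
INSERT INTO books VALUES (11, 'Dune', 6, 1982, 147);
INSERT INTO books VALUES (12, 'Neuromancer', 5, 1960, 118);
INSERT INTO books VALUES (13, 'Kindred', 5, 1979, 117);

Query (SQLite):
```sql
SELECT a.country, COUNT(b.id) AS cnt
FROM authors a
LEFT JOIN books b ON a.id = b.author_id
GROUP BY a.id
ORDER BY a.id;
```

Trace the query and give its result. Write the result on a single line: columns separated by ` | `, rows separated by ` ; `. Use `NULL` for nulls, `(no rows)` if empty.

LEFT JOIN keeps every authors row; unmatched ones get NULL for books columns.
Group by authors.id and compute COUNT(b.id). COUNT(col) of an all-NULL group is 0.
  2: ids {3, 6} → COUNT(b.id)=2
  5: ids {1, 4, 7, 10, 12, 13} → COUNT(b.id)=6
  6: ids {2, 5, 8, 9, 11} → COUNT(b.id)=5
  12: ids {—} → COUNT(b.id)=0

India | 2 ; India | 6 ; Chile | 5 ; Brazil | 0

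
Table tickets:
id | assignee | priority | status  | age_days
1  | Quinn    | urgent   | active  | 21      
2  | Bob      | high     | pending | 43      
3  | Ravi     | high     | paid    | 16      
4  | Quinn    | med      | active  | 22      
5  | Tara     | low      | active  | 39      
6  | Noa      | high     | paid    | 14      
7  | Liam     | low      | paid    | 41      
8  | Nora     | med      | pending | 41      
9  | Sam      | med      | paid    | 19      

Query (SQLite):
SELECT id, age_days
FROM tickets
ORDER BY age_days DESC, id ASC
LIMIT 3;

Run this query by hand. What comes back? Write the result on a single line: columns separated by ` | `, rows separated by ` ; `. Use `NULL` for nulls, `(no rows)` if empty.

Sort by age_days desc, tiebreak id asc: (43, id=2), (41, id=7), (41, id=8), (39, id=5), (22, id=4), (21, id=1) …. Take first 3.

2 | 43 ; 7 | 41 ; 8 | 41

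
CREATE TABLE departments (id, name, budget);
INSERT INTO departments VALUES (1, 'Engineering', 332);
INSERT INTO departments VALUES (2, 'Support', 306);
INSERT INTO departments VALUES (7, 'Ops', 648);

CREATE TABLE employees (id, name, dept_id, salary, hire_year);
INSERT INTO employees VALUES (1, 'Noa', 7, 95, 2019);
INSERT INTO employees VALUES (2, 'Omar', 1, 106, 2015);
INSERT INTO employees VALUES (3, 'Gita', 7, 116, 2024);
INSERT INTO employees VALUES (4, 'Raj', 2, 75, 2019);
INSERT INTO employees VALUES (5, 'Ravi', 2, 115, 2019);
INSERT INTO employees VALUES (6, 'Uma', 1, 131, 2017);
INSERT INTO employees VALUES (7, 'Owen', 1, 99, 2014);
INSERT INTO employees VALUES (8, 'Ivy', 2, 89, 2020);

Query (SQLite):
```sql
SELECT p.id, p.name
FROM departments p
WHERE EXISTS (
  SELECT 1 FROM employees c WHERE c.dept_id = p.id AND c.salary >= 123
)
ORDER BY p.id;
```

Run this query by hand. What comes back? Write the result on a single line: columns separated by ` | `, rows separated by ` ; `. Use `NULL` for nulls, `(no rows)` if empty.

For each departments row, check whether any employees with matching dept_id has salary >= 123.
Keep rows where that is true.

1 | Engineering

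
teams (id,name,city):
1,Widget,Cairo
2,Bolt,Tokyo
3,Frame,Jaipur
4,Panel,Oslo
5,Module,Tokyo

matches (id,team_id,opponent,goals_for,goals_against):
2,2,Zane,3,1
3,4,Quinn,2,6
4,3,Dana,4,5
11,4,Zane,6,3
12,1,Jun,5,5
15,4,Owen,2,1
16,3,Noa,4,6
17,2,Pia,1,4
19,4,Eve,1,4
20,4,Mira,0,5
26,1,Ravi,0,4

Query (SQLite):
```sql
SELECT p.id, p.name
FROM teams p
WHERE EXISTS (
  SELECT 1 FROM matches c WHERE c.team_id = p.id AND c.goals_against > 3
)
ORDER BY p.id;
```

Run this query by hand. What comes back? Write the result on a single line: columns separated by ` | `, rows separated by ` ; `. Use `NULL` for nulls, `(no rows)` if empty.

1 | Widget ; 2 | Bolt ; 3 | Frame ; 4 | Panel

For each teams row, check whether any matches with matching team_id has goals_against > 3.
Keep rows where that is true.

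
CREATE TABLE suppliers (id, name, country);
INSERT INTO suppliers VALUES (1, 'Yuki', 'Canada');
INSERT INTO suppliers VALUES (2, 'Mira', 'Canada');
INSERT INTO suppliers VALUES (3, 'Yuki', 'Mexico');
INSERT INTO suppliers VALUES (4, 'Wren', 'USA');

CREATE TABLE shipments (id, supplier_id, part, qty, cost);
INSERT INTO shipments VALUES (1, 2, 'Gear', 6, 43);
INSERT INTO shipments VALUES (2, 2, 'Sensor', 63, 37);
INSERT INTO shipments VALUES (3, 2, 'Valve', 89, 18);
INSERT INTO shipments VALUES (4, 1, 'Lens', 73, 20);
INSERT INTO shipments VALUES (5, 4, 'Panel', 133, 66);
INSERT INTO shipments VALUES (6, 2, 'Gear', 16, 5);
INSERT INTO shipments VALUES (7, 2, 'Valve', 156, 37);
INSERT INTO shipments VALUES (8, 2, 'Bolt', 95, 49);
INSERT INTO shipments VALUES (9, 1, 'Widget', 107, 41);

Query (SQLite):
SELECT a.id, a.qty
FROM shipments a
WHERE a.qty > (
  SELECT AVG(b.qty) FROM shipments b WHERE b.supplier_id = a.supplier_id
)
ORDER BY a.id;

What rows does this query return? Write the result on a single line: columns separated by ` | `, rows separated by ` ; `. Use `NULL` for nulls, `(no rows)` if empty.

For each shipments row a, compute AVG(qty) over rows sharing a.supplier_id.
Keep row a if a.qty > that per-group AVG.
  supplier_id=1: AVG(qty) = 90.0
  supplier_id=2: AVG(qty) = 70.833333
  supplier_id=4: AVG(qty) = 133.0

3 | 89 ; 7 | 156 ; 8 | 95 ; 9 | 107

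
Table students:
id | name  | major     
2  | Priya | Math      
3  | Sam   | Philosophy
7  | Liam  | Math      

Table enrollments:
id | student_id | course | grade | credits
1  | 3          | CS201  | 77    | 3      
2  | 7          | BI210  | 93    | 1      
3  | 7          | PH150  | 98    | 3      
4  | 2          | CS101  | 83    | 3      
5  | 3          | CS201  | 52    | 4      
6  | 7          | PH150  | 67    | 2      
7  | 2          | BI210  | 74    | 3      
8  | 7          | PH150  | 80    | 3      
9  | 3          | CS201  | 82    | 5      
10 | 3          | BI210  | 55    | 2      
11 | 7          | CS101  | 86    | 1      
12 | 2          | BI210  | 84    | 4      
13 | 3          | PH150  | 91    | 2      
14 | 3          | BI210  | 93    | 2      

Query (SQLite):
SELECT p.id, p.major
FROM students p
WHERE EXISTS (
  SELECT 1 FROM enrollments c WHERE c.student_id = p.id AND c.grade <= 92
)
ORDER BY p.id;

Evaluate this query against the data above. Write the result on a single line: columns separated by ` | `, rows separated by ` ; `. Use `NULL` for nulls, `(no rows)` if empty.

2 | Math ; 3 | Philosophy ; 7 | Math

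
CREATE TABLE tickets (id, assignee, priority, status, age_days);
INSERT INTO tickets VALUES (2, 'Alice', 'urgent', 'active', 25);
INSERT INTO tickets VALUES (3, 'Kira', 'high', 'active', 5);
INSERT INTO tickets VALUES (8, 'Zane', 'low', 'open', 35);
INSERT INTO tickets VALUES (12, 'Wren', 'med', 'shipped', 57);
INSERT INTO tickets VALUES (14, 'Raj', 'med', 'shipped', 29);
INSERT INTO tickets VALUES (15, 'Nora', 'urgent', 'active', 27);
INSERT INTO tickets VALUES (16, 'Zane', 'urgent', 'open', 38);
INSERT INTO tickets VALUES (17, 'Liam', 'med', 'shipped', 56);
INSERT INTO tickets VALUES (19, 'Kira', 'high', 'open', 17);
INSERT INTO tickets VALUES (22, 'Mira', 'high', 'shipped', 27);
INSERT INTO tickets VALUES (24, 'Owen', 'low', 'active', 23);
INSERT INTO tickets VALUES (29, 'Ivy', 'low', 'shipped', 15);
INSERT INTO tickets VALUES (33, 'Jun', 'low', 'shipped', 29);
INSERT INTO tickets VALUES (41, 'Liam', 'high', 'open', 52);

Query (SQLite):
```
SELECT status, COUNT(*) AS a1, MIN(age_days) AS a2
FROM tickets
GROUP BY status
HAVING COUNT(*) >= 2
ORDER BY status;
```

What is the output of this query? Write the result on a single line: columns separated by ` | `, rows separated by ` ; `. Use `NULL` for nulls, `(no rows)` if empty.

active | 4 | 5 ; open | 4 | 17 ; shipped | 6 | 15

Group tickets by status.
Per group compute: COUNT(*), MIN(age_days).
HAVING: drop groups with fewer than 2 rows.
  active: ids {2, 3, 15, 24} → COUNT(*)=4, MIN(age_days)=5
  open: ids {8, 16, 19, 41} → COUNT(*)=4, MIN(age_days)=17
  shipped: ids {12, 14, 17, 22, 29, 33} → COUNT(*)=6, MIN(age_days)=15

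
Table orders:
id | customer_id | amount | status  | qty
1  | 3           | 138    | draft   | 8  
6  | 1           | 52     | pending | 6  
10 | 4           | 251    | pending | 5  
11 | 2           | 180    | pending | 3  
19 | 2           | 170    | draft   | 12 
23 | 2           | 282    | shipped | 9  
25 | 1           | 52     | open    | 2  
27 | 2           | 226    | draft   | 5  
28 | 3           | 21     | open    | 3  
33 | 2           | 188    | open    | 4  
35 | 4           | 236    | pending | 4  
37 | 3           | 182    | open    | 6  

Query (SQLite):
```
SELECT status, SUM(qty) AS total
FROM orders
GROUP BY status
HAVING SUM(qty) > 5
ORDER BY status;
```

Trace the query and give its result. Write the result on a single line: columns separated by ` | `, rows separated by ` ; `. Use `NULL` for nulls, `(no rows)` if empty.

Partition orders by status; compute SUM(qty) within each group.
HAVING: keep groups where SUM(qty) > 5.
  draft: ids {1, 19, 27} → SUM(qty)=25
  open: ids {25, 28, 33, 37} → SUM(qty)=15
  pending: ids {6, 10, 11, 35} → SUM(qty)=18
  shipped: ids {23} → SUM(qty)=9

draft | 25 ; open | 15 ; pending | 18 ; shipped | 9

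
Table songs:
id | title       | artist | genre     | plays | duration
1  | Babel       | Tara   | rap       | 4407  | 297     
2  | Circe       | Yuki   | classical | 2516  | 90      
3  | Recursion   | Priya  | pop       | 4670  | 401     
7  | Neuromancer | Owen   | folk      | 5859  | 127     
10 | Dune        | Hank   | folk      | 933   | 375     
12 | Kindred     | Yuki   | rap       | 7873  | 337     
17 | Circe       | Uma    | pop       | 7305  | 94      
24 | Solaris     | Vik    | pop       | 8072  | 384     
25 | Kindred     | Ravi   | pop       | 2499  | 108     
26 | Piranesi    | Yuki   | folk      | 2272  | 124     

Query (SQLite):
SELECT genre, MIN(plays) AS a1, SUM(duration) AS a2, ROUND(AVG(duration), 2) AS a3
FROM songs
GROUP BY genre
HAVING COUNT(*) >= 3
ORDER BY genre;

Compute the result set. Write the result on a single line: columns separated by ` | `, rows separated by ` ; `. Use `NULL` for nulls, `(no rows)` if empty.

folk | 933 | 626 | 208.67 ; pop | 2499 | 987 | 246.75

Group songs by genre.
Per group compute: MIN(plays), SUM(duration), ROUND(AVG(duration), 2).
HAVING: drop groups with fewer than 3 rows.
  classical: ids {2} → MIN(plays)=2516, SUM(duration)=90, ROUND(AVG(duration), 2)=90
  folk: ids {7, 10, 26} → MIN(plays)=933, SUM(duration)=626, ROUND(AVG(duration), 2)=208.67
  pop: ids {3, 17, 24, 25} → MIN(plays)=2499, SUM(duration)=987, ROUND(AVG(duration), 2)=246.75
  rap: ids {1, 12} → MIN(plays)=4407, SUM(duration)=634, ROUND(AVG(duration), 2)=317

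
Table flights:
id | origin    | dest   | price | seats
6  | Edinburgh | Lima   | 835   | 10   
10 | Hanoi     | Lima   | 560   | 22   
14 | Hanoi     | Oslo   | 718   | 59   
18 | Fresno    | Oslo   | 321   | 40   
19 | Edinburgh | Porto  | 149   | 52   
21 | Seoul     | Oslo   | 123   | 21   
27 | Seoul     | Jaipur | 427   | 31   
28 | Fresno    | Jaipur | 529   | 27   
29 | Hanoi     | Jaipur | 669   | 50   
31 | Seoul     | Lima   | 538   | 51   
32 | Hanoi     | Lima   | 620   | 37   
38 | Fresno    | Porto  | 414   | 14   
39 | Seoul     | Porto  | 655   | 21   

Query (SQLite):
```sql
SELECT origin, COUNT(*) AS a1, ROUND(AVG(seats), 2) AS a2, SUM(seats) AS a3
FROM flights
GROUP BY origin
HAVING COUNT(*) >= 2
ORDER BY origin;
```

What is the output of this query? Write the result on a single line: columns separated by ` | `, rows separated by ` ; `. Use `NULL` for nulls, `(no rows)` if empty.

Edinburgh | 2 | 31 | 62 ; Fresno | 3 | 27 | 81 ; Hanoi | 4 | 42 | 168 ; Seoul | 4 | 31 | 124

Group flights by origin.
Per group compute: COUNT(*), ROUND(AVG(seats), 2), SUM(seats).
HAVING: drop groups with fewer than 2 rows.
  Edinburgh: ids {6, 19} → COUNT(*)=2, ROUND(AVG(seats), 2)=31, SUM(seats)=62
  Fresno: ids {18, 28, 38} → COUNT(*)=3, ROUND(AVG(seats), 2)=27, SUM(seats)=81
  Hanoi: ids {10, 14, 29, 32} → COUNT(*)=4, ROUND(AVG(seats), 2)=42, SUM(seats)=168
  Seoul: ids {21, 27, 31, 39} → COUNT(*)=4, ROUND(AVG(seats), 2)=31, SUM(seats)=124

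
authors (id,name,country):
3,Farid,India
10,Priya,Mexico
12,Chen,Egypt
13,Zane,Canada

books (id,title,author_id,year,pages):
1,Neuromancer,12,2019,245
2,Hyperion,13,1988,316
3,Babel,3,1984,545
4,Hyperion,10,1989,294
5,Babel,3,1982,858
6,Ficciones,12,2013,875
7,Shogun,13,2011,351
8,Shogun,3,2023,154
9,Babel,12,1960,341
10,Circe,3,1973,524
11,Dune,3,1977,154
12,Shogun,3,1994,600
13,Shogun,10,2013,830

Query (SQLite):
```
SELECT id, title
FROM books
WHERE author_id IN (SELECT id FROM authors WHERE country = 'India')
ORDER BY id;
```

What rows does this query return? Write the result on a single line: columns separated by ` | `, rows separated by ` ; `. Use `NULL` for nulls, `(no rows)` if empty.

3 | Babel ; 5 | Babel ; 8 | Shogun ; 10 | Circe ; 11 | Dune ; 12 | Shogun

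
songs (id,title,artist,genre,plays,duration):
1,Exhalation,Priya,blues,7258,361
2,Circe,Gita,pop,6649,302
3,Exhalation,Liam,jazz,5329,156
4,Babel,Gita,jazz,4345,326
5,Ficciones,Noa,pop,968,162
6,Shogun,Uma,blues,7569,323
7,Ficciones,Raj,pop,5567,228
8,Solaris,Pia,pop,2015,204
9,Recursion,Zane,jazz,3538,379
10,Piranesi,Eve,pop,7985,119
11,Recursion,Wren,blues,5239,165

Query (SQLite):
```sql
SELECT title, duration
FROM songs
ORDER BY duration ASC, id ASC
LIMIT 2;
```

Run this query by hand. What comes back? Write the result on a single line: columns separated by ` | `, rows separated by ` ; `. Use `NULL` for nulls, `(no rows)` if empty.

Piranesi | 119 ; Exhalation | 156

Sort by duration asc, tiebreak id asc: (119, id=10), (156, id=3), (162, id=5), (165, id=11), (204, id=8) …. Take first 2.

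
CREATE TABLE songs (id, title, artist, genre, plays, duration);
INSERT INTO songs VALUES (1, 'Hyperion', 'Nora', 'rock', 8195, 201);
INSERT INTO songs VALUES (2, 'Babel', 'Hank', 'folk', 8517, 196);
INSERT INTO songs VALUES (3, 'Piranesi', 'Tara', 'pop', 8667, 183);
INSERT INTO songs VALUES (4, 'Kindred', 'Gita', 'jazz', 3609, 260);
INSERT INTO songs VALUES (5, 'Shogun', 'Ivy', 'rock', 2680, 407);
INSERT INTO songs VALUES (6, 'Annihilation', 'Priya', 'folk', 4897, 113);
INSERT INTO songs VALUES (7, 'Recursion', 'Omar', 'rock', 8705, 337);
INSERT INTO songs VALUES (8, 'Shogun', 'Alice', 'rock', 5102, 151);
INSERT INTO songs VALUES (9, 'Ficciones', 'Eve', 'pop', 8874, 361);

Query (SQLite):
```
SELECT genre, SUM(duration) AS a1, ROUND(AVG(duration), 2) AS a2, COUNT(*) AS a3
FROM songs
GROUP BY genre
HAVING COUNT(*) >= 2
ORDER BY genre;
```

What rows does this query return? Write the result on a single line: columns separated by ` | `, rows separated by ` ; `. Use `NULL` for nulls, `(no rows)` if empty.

folk | 309 | 154.5 | 2 ; pop | 544 | 272 | 2 ; rock | 1096 | 274 | 4

Group songs by genre.
Per group compute: SUM(duration), ROUND(AVG(duration), 2), COUNT(*).
HAVING: drop groups with fewer than 2 rows.
  folk: ids {2, 6} → SUM(duration)=309, ROUND(AVG(duration), 2)=154.5, COUNT(*)=2
  jazz: ids {4} → SUM(duration)=260, ROUND(AVG(duration), 2)=260, COUNT(*)=1
  pop: ids {3, 9} → SUM(duration)=544, ROUND(AVG(duration), 2)=272, COUNT(*)=2
  rock: ids {1, 5, 7, 8} → SUM(duration)=1096, ROUND(AVG(duration), 2)=274, COUNT(*)=4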